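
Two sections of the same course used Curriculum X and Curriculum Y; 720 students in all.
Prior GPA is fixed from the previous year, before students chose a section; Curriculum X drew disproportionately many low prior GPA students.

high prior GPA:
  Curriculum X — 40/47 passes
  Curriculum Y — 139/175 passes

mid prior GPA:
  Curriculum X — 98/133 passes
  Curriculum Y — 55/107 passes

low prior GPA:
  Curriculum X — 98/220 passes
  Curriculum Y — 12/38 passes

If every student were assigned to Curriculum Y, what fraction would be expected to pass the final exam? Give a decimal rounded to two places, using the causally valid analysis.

The imbalance in prior GPA band arose from how students were allocated, not from anything the teaching method did; and prior GPA band independently affects the outcome. The pooled gap is confounded — condition on prior GPA band.
Standardising Curriculum Y to the population prior GPA band mix: 0.308·139/175 + 0.333·55/107 + 0.358·12/38 = 0.529.

0.53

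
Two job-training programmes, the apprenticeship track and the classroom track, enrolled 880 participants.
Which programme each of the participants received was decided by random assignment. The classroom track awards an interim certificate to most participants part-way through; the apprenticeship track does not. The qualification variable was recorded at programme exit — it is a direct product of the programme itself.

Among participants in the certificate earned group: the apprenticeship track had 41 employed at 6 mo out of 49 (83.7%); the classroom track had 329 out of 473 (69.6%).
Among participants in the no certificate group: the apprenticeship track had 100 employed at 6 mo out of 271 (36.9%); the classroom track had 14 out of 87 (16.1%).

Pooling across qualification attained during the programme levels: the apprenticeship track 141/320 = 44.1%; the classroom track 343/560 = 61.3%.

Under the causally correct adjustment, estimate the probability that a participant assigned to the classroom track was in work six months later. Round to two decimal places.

Qualification attained during the programme lies on the pathway programme → qualification attained during the programme → outcome, so adjusting for it blocks the indirect effect. For the total causal effect of programme, use the unadjusted pooled rates.
So P(outcome | do(the classroom track)) is just the pooled rate for the classroom track: 343/560 = 0.613.

0.61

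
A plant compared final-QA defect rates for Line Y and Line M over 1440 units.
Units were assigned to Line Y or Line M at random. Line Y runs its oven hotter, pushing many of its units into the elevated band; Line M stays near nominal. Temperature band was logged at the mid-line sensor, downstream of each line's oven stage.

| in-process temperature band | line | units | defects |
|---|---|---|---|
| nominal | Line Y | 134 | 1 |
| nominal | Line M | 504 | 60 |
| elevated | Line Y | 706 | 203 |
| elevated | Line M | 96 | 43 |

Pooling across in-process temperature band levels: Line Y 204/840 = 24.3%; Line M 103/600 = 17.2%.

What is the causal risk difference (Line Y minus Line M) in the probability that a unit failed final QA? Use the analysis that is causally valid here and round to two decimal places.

+0.07

Stratifying would compare lines among units the lines themselves sorted into in-process temperature band groups — a form of selection on an intermediate. The unconditioned pooled rates give the total causal effect.
The causal difference is the pooled difference: 0.243 − 0.172 = +0.071.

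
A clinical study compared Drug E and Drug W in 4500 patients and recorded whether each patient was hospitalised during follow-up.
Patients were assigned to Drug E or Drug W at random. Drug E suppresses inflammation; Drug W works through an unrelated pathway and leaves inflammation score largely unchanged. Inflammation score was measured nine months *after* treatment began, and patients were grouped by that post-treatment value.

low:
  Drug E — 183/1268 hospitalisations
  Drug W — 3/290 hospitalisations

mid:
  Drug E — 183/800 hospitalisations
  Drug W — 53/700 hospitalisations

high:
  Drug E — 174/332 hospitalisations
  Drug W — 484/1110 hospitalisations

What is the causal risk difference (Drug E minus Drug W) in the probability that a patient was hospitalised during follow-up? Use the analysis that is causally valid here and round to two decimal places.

Drug W is lower inside every inflammation score stratum but Drug E is lower in aggregate. Whether to stratify depends on how inflammation score relates to the drug.
The distribution of inflammation score is itself part of what the drug does — it is an intermediate outcome. Holding it fixed would remove that part of the effect; the total effect is the pooled difference.
The causal difference is the pooled difference: 0.225 − 0.257 = -0.032.

-0.03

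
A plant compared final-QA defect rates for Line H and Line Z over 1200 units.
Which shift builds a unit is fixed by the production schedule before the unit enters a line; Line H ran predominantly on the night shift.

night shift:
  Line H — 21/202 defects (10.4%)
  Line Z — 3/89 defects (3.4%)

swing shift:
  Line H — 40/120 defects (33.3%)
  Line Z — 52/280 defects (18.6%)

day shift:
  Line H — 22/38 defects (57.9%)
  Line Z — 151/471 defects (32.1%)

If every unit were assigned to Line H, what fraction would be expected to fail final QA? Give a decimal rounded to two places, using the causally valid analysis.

0.38

Shift differs across lines for reasons unrelated to any effect of the line itself, and it separately predicts the outcome — a classic confounder. We must compare within shift levels.
Standardising Line H to the population shift mix: 0.242·21/202 + 0.333·40/120 + 0.424·22/38 = 0.382.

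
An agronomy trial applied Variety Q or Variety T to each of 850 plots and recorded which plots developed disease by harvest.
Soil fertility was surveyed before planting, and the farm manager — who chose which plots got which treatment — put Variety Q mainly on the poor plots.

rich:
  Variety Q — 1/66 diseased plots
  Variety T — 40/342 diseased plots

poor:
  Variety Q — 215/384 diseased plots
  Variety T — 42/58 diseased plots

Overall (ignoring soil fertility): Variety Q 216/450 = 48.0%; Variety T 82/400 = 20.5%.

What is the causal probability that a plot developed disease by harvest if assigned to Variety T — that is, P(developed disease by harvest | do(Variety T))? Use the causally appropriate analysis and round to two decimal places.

0.43

Within every soil fertility level Variety Q has the lower rate, yet pooled Variety T does — Simpson's reversal.
Soil fertility is set before the variety has any effect — it is not caused by the variety — and it independently drives the outcome. That makes it a confounder, so the causal comparison is within soil fertility levels.
Standardising Variety T to the population soil fertility mix: 0.480·40/342 + 0.520·42/58 = 0.433.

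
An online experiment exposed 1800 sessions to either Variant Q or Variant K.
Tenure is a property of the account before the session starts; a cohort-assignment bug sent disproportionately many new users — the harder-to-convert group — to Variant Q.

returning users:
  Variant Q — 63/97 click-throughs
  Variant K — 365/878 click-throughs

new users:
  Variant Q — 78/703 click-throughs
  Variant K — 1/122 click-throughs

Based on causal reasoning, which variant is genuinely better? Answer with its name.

Variant Q

The stratified and pooled comparisons disagree (Variant Q wins within each user tenure; Variant K wins overall), so the answer turns on the causal role of user tenure.
User tenure is set before the variant has any effect — it is not caused by the variant — and it independently drives the outcome. That makes it a confounder, so the causal comparison is within user tenure levels.
Within each level — returning users: 64.9% vs 41.6%; new users: 11.1% vs 0.8% — Variant Q is higher every time.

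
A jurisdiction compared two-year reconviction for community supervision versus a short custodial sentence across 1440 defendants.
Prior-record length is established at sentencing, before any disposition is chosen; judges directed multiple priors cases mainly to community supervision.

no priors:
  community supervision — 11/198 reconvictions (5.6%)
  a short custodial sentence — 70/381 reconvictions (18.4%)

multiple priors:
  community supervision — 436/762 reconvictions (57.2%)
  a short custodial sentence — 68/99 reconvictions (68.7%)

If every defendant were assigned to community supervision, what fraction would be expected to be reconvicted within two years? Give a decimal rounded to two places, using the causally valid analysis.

The stratified and pooled comparisons disagree (community supervision wins within each prior-record length; a short custodial sentence wins overall), so the answer turns on the causal role of prior-record length.
Since prior-record length is a pre-existing factor (not a product of the disposition) and it affects the outcome on its own, it is a confounder. The stratified rates, not the pooled rate, identify the causal effect.
Standardising community supervision to the population prior-record length mix: 0.402·11/198 + 0.598·436/762 = 0.364.

0.36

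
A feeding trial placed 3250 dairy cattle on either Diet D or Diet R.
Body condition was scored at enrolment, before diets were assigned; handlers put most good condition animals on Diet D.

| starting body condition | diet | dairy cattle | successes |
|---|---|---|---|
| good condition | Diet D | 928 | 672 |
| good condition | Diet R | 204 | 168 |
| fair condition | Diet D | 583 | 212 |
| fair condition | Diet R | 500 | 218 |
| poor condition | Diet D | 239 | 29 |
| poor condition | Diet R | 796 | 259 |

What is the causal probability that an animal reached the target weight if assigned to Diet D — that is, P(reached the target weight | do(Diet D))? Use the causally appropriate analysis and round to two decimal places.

The stratified and pooled comparisons disagree (Diet R wins within each starting body condition; Diet D wins overall), so the answer turns on the causal role of starting body condition.
Starting body condition differs across diets for reasons unrelated to any effect of the diet itself, and it separately predicts the outcome — a classic confounder. We must compare within starting body condition levels.
Standardising Diet D to the population starting body condition mix: 0.348·672/928 + 0.333·212/583 + 0.318·29/239 = 0.412.

0.41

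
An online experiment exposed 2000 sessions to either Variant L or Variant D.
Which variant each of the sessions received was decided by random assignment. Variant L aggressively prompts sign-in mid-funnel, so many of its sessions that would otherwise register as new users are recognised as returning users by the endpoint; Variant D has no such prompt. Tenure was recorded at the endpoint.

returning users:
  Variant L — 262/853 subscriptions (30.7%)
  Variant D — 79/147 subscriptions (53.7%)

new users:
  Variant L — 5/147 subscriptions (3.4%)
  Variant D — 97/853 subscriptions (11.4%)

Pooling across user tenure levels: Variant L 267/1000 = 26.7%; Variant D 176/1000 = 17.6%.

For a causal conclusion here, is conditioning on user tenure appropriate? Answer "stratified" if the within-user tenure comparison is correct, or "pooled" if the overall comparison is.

pooled

Within every user tenure level Variant D has the higher rate, yet pooled Variant L does — Simpson's reversal.
User tenure lies on the pathway variant → user tenure → outcome, so adjusting for it blocks the indirect effect. For the total causal effect of variant, use the unadjusted pooled rates.
Pooled: Variant L 26.7% vs Variant D 17.6%; Variant L is higher overall.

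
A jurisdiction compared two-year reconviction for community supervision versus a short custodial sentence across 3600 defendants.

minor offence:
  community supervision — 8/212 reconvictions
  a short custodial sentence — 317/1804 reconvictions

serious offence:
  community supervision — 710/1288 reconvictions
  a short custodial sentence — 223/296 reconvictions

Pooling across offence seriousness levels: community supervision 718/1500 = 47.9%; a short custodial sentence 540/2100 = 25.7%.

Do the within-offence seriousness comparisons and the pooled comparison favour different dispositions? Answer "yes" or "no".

yes

Within each offence seriousness level (minor offence 3.8% vs 17.6%; serious offence 55.1% vs 75.3%), community supervision has the lower rate every time. Pooled: 47.9% vs 25.7% — a short custodial sentence has the lower rate overall. The two comparisons disagree.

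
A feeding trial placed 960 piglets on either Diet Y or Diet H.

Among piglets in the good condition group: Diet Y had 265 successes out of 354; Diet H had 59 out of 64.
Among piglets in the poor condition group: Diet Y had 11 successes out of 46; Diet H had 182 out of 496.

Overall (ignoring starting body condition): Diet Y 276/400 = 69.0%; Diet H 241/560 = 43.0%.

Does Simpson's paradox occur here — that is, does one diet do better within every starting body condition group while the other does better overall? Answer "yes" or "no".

Within each starting body condition level (good condition 74.9% vs 92.2%; poor condition 23.9% vs 36.7%), Diet H has the higher rate every time. Pooled: 69.0% vs 43.0% — Diet Y has the higher rate overall. The two comparisons disagree.

yes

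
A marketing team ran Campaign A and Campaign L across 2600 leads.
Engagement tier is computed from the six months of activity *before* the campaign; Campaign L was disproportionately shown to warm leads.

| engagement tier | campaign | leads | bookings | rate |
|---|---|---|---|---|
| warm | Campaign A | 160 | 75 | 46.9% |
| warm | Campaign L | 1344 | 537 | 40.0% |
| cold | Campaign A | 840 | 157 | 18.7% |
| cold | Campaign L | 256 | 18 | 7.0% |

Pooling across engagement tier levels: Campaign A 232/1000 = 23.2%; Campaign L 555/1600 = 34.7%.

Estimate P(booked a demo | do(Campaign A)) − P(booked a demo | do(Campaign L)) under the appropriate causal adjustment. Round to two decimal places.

+0.09

The imbalance in engagement tier arose from how leads were allocated, not from anything the campaign did; and engagement tier independently affects the outcome. The pooled gap is confounded — condition on engagement tier.
Adjusting over the population distribution of engagement tier: 0.578·(0.469−0.400) + 0.422·(0.187−0.070) = +0.089.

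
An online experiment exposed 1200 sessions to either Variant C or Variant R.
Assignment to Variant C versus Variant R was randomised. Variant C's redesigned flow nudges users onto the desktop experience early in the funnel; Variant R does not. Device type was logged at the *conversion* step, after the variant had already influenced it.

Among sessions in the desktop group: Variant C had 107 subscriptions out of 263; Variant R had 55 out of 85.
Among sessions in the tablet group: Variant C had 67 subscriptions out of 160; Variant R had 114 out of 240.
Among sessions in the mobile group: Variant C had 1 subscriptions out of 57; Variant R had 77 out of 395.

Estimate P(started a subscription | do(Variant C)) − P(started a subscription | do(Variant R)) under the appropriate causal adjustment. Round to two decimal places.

+0.02

The distribution of device type is itself part of what the variant does — it is an intermediate outcome. Holding it fixed would remove that part of the effect; the total effect is the pooled difference.
The causal difference is the pooled difference: 0.365 − 0.342 = +0.023.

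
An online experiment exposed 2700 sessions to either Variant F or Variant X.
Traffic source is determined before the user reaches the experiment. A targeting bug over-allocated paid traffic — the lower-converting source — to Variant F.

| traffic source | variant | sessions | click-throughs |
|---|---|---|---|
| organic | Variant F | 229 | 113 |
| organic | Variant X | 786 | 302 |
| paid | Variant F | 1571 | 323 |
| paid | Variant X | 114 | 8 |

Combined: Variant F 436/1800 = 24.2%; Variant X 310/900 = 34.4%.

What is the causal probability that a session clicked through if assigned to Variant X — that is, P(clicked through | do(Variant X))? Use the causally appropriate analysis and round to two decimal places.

The imbalance in traffic source arose from how sessions were allocated, not from anything the variant did; and traffic source independently affects the outcome. The pooled gap is confounded — condition on traffic source.
Standardising Variant X to the population traffic source mix: 0.376·302/786 + 0.624·8/114 = 0.188.

0.19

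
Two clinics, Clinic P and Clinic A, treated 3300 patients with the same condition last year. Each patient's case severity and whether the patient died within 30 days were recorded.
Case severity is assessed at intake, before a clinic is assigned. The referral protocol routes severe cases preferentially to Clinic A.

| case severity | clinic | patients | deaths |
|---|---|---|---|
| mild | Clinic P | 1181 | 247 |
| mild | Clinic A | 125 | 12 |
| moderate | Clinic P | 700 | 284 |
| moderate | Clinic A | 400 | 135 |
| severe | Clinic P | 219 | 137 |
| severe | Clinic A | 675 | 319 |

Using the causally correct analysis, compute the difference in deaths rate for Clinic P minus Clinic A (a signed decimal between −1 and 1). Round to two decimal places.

Since case severity is a pre-existing factor (not a product of the clinic) and it affects the outcome on its own, it is a confounder. The stratified rates, not the pooled rate, identify the causal effect.
Adjusting over the population distribution of case severity: 0.396·(0.209−0.096) + 0.333·(0.406−0.338) + 0.271·(0.626−0.473) = +0.109.

+0.11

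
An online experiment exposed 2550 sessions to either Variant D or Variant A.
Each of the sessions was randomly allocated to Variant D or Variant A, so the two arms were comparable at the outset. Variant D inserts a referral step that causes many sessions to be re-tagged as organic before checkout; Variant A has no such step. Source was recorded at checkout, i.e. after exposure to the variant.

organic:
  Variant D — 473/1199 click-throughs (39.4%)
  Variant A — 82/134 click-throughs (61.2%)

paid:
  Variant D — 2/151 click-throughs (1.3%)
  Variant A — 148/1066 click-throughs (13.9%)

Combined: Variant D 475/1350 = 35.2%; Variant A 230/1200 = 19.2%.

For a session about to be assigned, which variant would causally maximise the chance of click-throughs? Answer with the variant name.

Because the variant influences traffic source, traffic source is a post-treatment mediator, not a confounder. Stratifying on it would bias the estimate; the causal effect is the crude pooled difference.
Pooled: Variant D 35.2% vs Variant A 19.2%; Variant D is higher overall.

Variant D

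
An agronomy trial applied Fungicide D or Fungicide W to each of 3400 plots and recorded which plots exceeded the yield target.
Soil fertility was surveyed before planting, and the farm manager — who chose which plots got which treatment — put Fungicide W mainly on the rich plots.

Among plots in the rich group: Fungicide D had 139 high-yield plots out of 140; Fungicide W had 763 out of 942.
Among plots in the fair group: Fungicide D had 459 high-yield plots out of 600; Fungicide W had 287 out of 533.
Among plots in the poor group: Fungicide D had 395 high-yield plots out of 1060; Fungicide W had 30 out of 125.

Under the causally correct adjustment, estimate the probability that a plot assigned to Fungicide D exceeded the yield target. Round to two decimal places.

0.70

Since soil fertility is a pre-existing factor (not a product of the fungicide) and it affects the outcome on its own, it is a confounder. The stratified rates, not the pooled rate, identify the causal effect.
Standardising Fungicide D to the population soil fertility mix: 0.318·139/140 + 0.333·459/600 + 0.349·395/1060 = 0.701.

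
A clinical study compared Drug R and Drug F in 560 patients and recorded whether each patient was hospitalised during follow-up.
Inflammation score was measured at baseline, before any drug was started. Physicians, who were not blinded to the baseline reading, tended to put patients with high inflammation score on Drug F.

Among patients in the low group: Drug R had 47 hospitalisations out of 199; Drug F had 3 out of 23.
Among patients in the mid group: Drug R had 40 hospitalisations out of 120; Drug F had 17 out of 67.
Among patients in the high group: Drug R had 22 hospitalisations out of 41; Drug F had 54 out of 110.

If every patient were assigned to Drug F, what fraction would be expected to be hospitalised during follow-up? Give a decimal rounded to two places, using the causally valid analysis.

0.27

Within every inflammation score level Drug F has the lower rate, yet pooled Drug R does — Simpson's reversal.
Since inflammation score is a pre-existing factor (not a product of the drug) and it affects the outcome on its own, it is a confounder. The stratified rates, not the pooled rate, identify the causal effect.
Standardising Drug F to the population inflammation score mix: 0.396·3/23 + 0.334·17/67 + 0.270·54/110 = 0.269.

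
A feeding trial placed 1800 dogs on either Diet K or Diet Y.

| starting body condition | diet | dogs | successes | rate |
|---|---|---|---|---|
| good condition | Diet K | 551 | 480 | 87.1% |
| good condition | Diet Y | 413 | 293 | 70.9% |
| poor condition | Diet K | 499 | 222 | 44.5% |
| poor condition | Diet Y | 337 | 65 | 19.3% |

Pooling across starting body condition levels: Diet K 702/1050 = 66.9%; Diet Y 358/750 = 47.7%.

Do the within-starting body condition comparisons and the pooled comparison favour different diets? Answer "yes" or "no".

Within each starting body condition level (good condition 87.1% vs 70.9%; poor condition 44.5% vs 19.3%), Diet K has the higher rate every time. Pooled: 66.9% vs 47.7% — Diet K has the higher rate overall. They agree.

no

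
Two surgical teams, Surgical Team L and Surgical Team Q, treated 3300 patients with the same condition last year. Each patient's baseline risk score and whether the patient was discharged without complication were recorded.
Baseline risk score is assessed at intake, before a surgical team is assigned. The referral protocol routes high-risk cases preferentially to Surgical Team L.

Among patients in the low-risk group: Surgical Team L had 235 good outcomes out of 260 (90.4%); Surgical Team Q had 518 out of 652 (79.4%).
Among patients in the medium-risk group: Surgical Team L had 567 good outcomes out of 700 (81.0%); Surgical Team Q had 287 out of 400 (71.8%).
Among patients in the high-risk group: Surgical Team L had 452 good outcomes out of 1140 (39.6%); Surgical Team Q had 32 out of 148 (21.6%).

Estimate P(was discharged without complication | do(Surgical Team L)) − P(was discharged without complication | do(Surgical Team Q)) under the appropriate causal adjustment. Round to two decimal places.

Within every baseline risk score level Surgical Team L has the higher rate, yet pooled Surgical Team Q does — Simpson's reversal.
Nothing the surgical team does changes baseline risk score; the imbalance is an allocation artefact. With baseline risk score also predicting the outcome, the pooled figure is confounded, and the within-stratum comparison is the causal one.
Adjusting over the population distribution of baseline risk score: 0.276·(0.904−0.794) + 0.333·(0.810−0.718) + 0.390·(0.396−0.216) = +0.131.

+0.13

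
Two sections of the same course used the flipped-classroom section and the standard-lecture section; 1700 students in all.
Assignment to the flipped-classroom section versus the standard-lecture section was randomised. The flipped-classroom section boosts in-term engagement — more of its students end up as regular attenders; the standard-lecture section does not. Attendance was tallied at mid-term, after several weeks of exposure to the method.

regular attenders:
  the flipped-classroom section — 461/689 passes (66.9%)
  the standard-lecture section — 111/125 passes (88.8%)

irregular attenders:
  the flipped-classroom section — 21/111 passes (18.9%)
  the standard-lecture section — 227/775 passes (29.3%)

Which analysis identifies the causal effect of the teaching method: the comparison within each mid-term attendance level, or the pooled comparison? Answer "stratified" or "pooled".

the standard-lecture section is higher inside every mid-term attendance stratum but the flipped-classroom section is higher in aggregate. Whether to stratify depends on how mid-term attendance relates to the teaching method.
Because the teaching method influences mid-term attendance, mid-term attendance is a post-treatment mediator, not a confounder. Stratifying on it would bias the estimate; the causal effect is the crude pooled difference.
Pooled: the flipped-classroom section 60.2% vs the standard-lecture section 37.6%; the flipped-classroom section is higher overall.

pooled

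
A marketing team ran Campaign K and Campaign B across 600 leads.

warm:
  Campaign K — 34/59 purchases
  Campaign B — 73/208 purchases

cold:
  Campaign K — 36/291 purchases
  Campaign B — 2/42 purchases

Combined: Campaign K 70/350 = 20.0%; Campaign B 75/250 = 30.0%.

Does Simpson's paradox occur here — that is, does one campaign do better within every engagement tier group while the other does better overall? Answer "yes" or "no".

Within each engagement tier level (warm 57.6% vs 35.1%; cold 12.4% vs 4.8%), Campaign K has the higher rate every time. Pooled: 20.0% vs 30.0% — Campaign B has the higher rate overall. The two comparisons disagree.

yes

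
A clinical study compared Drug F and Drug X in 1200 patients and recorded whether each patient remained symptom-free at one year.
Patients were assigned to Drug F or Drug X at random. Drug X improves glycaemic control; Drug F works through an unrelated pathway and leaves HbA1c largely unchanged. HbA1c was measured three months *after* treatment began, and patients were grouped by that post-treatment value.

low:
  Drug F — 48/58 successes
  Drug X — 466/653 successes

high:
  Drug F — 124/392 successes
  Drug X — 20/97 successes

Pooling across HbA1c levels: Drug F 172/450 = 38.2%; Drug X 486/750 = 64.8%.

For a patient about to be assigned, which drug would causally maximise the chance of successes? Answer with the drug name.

Drug X

The distribution of HbA1c is itself part of what the drug does — it is an intermediate outcome. Holding it fixed would remove that part of the effect; the total effect is the pooled difference.
Pooled: Drug F 38.2% vs Drug X 64.8%; Drug X is higher overall.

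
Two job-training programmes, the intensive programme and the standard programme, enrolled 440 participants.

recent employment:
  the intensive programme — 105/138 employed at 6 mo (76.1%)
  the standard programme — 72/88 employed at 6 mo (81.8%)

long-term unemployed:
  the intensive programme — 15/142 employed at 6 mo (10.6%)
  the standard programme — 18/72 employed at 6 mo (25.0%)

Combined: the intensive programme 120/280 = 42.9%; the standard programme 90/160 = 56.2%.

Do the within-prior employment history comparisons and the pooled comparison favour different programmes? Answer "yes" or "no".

Within each prior employment history level (recent employment 76.1% vs 81.8%; long-term unemployed 10.6% vs 25.0%), the standard programme has the higher rate every time. Pooled: 42.9% vs 56.2% — the standard programme has the higher rate overall. They agree.

no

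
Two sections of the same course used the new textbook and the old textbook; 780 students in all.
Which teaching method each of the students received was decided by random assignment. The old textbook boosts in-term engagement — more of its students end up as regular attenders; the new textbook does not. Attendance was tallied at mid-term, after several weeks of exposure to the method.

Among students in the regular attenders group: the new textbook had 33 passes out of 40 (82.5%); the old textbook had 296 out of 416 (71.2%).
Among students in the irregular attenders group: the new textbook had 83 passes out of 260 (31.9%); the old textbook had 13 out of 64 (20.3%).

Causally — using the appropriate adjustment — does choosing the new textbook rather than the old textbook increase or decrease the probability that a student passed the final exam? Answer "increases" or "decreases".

Within every mid-term attendance level the new textbook has the higher rate, yet pooled the old textbook does — Simpson's reversal.
Mid-term attendance here is a post-treatment variable shaped by the teaching method; conditioning on it would introduce bias rather than remove it. The overall comparison is the causal one.
Pooled: the new textbook 38.7% vs the old textbook 64.4%; the old textbook is higher overall.

decreases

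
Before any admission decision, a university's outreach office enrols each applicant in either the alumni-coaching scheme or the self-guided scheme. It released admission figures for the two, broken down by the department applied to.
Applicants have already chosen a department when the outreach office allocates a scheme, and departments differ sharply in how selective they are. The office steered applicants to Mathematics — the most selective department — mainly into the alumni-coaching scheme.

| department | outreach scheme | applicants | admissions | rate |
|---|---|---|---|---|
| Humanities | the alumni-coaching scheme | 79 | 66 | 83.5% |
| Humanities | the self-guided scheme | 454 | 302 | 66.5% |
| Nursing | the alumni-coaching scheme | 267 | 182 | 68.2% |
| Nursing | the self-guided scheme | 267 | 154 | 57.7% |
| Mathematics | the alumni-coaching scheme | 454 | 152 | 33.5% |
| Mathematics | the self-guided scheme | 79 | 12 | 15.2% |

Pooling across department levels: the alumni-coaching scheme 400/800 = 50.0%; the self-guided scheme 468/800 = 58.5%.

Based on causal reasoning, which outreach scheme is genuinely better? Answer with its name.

The department-specific comparison favours the alumni-coaching scheme throughout, but the pooled figures favour the self-guided scheme. The question is whether to condition on department.
Department differs across outreach schemes for reasons unrelated to any effect of the outreach scheme itself, and it separately predicts the outcome — a classic confounder. We must compare within department levels.
Within each level — Humanities: 83.5% vs 66.5%; Nursing: 68.2% vs 57.7%; Mathematics: 33.5% vs 15.2% — the alumni-coaching scheme is higher every time.

the alumni-coaching scheme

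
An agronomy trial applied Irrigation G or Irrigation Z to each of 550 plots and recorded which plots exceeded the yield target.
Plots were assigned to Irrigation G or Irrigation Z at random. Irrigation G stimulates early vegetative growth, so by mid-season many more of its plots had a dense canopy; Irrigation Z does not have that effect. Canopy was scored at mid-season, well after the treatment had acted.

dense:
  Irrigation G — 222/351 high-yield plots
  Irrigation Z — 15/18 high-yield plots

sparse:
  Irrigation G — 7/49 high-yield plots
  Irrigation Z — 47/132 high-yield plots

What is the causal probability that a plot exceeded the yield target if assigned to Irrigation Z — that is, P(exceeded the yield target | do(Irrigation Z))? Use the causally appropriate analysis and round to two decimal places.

0.41

The mid-season canopy-specific comparison favours Irrigation Z throughout, but the pooled figures favour Irrigation G. The question is whether to condition on mid-season canopy.
Because the irrigation influences mid-season canopy, mid-season canopy is a post-treatment mediator, not a confounder. Stratifying on it would bias the estimate; the causal effect is the crude pooled difference.
So P(outcome | do(Irrigation Z)) is just the pooled rate for Irrigation Z: 62/150 = 0.413.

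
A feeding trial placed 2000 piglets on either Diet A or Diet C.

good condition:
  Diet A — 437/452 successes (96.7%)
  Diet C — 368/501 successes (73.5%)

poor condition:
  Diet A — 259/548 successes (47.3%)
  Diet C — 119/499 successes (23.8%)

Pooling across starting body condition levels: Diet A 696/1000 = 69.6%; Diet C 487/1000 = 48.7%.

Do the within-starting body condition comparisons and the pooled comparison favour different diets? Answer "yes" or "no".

no

Within each starting body condition level (good condition 96.7% vs 73.5%; poor condition 47.3% vs 23.8%), Diet A has the higher rate every time. Pooled: 69.6% vs 48.7% — Diet A has the higher rate overall. They agree.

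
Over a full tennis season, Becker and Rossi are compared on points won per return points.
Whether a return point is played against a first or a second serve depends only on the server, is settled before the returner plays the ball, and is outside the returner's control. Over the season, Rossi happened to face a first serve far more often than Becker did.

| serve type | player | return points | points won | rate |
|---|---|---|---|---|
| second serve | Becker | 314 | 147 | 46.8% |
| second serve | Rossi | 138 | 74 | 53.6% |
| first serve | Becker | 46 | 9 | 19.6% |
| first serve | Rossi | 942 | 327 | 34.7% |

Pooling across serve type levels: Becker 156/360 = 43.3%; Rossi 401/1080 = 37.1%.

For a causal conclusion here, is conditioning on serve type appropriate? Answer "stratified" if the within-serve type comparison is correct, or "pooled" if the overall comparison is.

Here serve type is a common cause — it drives both which player a case falls under and the outcome. The crude comparison mixes populations; the stratum-specific rates are the causally relevant ones.
Within each level — second serve: 46.8% vs 53.6%; first serve: 19.6% vs 34.7% — Rossi is higher every time.

stratified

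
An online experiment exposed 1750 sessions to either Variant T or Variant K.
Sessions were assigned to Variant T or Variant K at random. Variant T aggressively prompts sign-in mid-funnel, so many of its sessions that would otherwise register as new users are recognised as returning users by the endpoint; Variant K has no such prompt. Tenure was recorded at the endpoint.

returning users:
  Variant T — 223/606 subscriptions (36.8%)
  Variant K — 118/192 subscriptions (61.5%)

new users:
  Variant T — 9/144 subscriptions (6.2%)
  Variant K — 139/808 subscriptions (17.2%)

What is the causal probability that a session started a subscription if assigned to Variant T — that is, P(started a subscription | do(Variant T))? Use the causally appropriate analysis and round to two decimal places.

0.31

The distribution of user tenure is itself part of what the variant does — it is an intermediate outcome. Holding it fixed would remove that part of the effect; the total effect is the pooled difference.
So P(outcome | do(Variant T)) is just the pooled rate for Variant T: 232/750 = 0.309.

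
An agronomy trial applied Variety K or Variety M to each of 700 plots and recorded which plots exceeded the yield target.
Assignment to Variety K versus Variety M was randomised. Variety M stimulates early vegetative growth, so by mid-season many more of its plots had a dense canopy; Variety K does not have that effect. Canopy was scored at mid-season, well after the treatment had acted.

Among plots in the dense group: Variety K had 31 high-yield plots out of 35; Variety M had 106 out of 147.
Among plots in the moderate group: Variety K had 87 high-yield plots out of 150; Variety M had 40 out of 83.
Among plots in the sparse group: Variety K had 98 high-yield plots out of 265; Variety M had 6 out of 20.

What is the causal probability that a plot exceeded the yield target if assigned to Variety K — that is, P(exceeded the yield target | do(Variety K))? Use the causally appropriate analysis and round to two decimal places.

Mid-season canopy lies on the pathway variety → mid-season canopy → outcome, so adjusting for it blocks the indirect effect. For the total causal effect of variety, use the unadjusted pooled rates.
So P(outcome | do(Variety K)) is just the pooled rate for Variety K: 216/450 = 0.480.

0.48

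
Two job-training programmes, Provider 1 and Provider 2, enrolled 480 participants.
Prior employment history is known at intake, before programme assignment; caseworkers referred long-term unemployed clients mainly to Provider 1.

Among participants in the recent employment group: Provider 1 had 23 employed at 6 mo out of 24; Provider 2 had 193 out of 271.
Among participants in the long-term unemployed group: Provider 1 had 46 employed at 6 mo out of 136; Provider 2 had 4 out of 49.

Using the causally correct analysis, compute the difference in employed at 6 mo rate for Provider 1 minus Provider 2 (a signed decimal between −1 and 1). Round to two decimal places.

+0.25

Nothing the programme does changes prior employment history; the imbalance is an allocation artefact. With prior employment history also predicting the outcome, the pooled figure is confounded, and the within-stratum comparison is the causal one.
Adjusting over the population distribution of prior employment history: 0.615·(0.958−0.712) + 0.385·(0.338−0.082) = +0.250.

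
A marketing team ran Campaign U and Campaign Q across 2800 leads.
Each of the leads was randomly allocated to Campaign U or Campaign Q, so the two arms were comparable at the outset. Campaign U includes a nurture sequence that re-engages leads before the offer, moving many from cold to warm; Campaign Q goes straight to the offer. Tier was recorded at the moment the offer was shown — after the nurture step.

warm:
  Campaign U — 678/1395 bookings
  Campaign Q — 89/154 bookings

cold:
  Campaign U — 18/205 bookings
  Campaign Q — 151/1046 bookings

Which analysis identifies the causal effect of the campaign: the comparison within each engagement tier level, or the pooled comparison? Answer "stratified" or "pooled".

pooled

Campaign Q is higher inside every engagement tier stratum but Campaign U is higher in aggregate. Whether to stratify depends on how engagement tier relates to the campaign.
The distribution of engagement tier is itself part of what the campaign does — it is an intermediate outcome. Holding it fixed would remove that part of the effect; the total effect is the pooled difference.
Pooled: Campaign U 43.5% vs Campaign Q 20.0%; Campaign U is higher overall.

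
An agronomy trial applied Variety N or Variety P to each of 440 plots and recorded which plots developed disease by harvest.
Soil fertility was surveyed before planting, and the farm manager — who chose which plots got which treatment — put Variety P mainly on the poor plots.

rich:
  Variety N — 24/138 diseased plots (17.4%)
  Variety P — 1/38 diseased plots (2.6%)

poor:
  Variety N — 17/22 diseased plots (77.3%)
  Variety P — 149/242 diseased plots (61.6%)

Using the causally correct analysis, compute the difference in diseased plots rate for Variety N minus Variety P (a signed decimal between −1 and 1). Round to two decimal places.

The imbalance in soil fertility arose from how plots were allocated, not from anything the variety did; and soil fertility independently affects the outcome. The pooled gap is confounded — condition on soil fertility.
Adjusting over the population distribution of soil fertility: 0.400·(0.174−0.026) + 0.600·(0.773−0.616) = +0.153.

+0.15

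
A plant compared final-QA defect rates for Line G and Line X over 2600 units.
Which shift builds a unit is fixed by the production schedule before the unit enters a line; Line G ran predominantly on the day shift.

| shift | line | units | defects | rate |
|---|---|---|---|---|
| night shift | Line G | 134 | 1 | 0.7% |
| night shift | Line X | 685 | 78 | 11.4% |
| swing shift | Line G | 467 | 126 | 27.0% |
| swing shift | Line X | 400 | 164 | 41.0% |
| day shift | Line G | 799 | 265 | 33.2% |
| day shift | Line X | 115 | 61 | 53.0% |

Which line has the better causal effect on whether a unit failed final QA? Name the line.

Line G

The stratified and pooled comparisons disagree (Line G wins within each shift; Line X wins overall), so the answer turns on the causal role of shift.
Since shift is a pre-existing factor (not a product of the line) and it affects the outcome on its own, it is a confounder. The stratified rates, not the pooled rate, identify the causal effect.
Within each level — night shift: 0.7% vs 11.4%; swing shift: 27.0% vs 41.0%; day shift: 33.2% vs 53.0% — Line G is lower every time.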